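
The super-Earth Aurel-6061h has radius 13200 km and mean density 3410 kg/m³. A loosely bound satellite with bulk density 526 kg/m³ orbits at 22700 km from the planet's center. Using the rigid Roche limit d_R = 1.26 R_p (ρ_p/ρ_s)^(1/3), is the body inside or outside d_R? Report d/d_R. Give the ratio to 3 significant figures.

inside; d/d_R ≈ 0.732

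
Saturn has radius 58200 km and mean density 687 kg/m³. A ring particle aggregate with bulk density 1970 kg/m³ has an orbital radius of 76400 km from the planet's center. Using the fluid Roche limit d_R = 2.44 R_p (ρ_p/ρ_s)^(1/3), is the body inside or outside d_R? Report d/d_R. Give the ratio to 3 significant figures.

inside; d/d_R ≈ 0.764

d_R = 2.44 × (58200 km) × (687/1970)^(1/3) = 99960 km
d/d_R = (76400) / (99960) = 0.764
Since d/d_R < 1, the body is inside the Roche limit.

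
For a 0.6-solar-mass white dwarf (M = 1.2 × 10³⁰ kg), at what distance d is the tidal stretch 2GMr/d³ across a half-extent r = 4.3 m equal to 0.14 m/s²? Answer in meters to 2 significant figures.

2GMr/d³ = a_tidal  ⇒  d = (2GMr / a_tidal)^(1/3)
d = (2 × 6.674×10⁻¹¹ × (1.2 × 10³⁰) × (4.3) / (0.14))^(1/3)
  = 1.7 × 10⁷ m

1.7 × 10⁷ m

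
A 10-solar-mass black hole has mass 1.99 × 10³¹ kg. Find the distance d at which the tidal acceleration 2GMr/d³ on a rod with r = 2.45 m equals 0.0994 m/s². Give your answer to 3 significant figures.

4.03 × 10⁷ m

2GMr/d³ = a_tidal  ⇒  d = (2GMr / a_tidal)^(1/3)
d = (2 × 6.674×10⁻¹¹ × (1.99 × 10³¹) × (2.45) / (0.0994))^(1/3)
  = 4.03 × 10⁷ m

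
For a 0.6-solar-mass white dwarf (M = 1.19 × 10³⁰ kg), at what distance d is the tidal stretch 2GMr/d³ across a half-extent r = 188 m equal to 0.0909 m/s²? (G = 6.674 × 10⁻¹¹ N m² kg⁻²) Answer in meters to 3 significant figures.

2GMr/d³ = a_tidal  ⇒  d = (2GMr / a_tidal)^(1/3)
d = (2 × 6.674×10⁻¹¹ × (1.19 × 10³⁰) × (188) / (0.0909))^(1/3)
  = 6.90 × 10⁷ m

6.90 × 10⁷ m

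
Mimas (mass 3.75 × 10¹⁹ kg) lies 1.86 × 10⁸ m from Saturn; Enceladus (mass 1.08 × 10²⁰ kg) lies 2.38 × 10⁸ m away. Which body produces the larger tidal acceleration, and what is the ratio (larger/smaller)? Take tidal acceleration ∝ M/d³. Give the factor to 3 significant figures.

The tide-raising term goes as M/d³ (the gradient of a 1/d² field).
Mimas: (3.75 × 10¹⁹) / (1.86 × 10⁸)³ = 5.828 × 10⁻⁶
Enceladus: (1.08 × 10²⁰) / (2.38 × 10⁸)³ = 8.011 × 10⁻⁶
Ratio (larger/smaller) = 1.37

Enceladus, by a factor of ≈ 1.37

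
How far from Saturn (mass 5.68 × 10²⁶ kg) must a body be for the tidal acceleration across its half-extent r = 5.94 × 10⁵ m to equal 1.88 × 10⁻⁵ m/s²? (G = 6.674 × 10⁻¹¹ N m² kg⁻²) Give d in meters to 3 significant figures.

1.34 × 10⁹ m

2GMr/d³ = a_tidal  ⇒  d = (2GMr / a_tidal)^(1/3)
d = (2 × 6.674×10⁻¹¹ × (5.68 × 10²⁶) × (5.94 × 10⁵) / (1.88 × 10⁻⁵))^(1/3)
  = 1.34 × 10⁹ m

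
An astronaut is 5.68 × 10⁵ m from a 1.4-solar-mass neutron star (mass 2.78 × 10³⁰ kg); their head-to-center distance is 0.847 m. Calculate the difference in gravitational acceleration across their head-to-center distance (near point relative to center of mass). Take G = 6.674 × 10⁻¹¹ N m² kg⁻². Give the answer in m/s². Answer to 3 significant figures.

1.72 × 10³ m/s²

Since r ≪ d, expand the inverse-square field across one radius to get the leading 2GMr/d³ term.
Δa = 2GMr/d³
   = 2 × (6.674 × 10⁻¹¹) × (2.78 × 10³⁰) × (0.847) / (5.68 × 10⁵)³
   = 1.72 × 10³ m/s²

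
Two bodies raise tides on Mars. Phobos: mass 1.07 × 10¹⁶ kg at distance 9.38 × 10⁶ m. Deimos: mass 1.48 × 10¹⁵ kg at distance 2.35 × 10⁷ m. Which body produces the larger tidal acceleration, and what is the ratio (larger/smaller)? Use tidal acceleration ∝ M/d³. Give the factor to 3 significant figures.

Phobos, by a factor of ≈ 114

Tidal stretch scales as M/d³; compute that for each body.
Phobos: (1.07 × 10¹⁶) / (9.38 × 10⁶)³ = 1.297 × 10⁻⁵
Deimos: (1.48 × 10¹⁵) / (2.35 × 10⁷)³ = 1.140 × 10⁻⁷
Ratio (larger/smaller) = 114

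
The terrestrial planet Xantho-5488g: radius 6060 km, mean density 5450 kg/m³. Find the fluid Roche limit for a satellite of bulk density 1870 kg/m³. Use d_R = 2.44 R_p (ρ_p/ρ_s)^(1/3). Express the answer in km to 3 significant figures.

d_R = 2.44 × 6060 km × (5450/1870)^(1/3)
    = 21100 km

21100 km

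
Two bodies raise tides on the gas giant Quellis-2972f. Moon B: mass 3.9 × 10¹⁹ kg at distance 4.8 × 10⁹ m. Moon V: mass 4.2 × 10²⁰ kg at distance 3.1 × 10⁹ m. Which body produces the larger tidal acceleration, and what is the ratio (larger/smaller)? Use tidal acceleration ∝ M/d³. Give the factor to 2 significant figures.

Moon V, by a factor of ≈ 40

The tide-raising term goes as M/d³ (the gradient of a 1/d² field).
Moon B: (3.9 × 10¹⁹) / (4.8 × 10⁹)³ = 3.526 × 10⁻¹⁰
Moon V: (4.2 × 10²⁰) / (3.1 × 10⁹)³ = 1.410 × 10⁻⁸
Ratio (larger/smaller) = 40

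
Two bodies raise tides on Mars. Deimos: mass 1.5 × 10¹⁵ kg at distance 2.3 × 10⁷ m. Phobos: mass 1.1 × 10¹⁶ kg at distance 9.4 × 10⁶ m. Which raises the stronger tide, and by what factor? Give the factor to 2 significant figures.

Tidal stretch scales as M/d³; compute that for each body.
Deimos: (1.5 × 10¹⁵) / (2.3 × 10⁷)³ = 1.233 × 10⁻⁷
Phobos: (1.1 × 10¹⁶) / (9.4 × 10⁶)³ = 1.324 × 10⁻⁵
Ratio (larger/smaller) = 110

Phobos, by a factor of ≈ 110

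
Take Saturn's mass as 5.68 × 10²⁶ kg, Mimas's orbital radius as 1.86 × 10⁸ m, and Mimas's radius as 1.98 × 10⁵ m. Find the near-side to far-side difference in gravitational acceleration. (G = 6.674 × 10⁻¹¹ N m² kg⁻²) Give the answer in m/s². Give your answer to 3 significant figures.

Near-to-far spans 2r, so the tidal difference is twice the near-to-center value: 4GMr/d³.
Δg = 4GMr/d³
   = 4 × (6.674 × 10⁻¹¹) × (5.68 × 10²⁶) × (1.98 × 10⁵) / (1.86 × 10⁸)³
   = 4.67 × 10⁻³ m/s²

4.67 × 10⁻³ m/s²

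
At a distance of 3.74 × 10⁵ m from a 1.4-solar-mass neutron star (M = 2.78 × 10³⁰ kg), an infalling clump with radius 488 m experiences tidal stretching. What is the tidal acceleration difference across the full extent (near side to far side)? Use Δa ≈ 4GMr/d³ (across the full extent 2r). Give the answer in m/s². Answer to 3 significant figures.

6.92 × 10⁶ m/s²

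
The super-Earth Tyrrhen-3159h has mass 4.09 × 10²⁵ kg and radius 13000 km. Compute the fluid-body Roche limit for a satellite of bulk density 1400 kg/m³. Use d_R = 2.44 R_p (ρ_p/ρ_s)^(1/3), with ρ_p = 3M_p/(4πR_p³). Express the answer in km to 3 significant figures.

46600 km

ρ_p = 3M_p/(4πR_p³) = 3 × (4.09 × 10²⁵) / (4π × (1.30 × 10⁷ m)³) = 4440 kg/m³
d_R = 2.44 × 13000 km × (4440/1400)^(1/3)
    = 46600 km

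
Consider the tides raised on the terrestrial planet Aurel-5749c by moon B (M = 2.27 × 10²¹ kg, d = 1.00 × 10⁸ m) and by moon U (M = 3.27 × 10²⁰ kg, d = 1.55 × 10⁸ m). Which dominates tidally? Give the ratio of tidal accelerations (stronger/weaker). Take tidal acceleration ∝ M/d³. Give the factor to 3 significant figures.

Tidal stretch scales as M/d³; compute that for each body.
Moon B: (2.27 × 10²¹) / (1.00 × 10⁸)³ = 2.270 × 10⁻³
Moon U: (3.27 × 10²⁰) / (1.55 × 10⁸)³ = 8.781 × 10⁻⁵
Ratio (larger/smaller) = 25.9

Moon B, by a factor of ≈ 25.9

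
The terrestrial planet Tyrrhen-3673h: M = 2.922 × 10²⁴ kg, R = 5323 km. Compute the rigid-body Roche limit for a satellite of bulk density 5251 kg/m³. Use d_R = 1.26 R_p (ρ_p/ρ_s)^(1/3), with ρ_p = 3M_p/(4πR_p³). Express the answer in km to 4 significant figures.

ρ_p = 3M_p/(4πR_p³) = 3 × (2.922 × 10²⁴) / (4π × (5.323 × 10⁶ m)³) = 4625 kg/m³
d_R = 1.26 × 5323 km × (4625/5251)^(1/3)
    = 6429 km

6429 km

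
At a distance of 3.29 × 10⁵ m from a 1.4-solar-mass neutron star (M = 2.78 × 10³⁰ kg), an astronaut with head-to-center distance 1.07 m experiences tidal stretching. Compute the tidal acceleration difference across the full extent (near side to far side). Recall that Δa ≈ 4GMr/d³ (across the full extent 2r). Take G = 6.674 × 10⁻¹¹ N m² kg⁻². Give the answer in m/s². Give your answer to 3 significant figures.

Δg = 4GMr/d³
   = 4 × (6.674 × 10⁻¹¹) × (2.78 × 10³⁰) × (1.07) / (3.29 × 10⁵)³
   = 2.23 × 10⁴ m/s²

2.23 × 10⁴ m/s²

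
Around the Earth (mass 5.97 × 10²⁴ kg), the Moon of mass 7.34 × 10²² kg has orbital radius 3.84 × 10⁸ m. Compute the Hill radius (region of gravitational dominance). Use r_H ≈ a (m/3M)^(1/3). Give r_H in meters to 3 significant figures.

6.15 × 10⁷ m

r_H ≈ a (m/3M)^(1/3)
    = (3.84 × 10⁸) × (7.34 × 10²² / (3 × 5.97 × 10²⁴))^(1/3)
    = 6.15 × 10⁷ m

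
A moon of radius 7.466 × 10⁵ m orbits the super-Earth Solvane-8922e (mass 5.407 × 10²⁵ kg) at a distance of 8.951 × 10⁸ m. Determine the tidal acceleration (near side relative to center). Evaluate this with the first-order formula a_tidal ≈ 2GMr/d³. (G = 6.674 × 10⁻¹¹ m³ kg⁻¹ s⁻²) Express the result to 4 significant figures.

7.514 × 10⁻⁶ m/s²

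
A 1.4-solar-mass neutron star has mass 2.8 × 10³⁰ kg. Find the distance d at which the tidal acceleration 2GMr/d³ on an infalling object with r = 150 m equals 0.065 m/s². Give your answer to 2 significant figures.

9.5 × 10⁷ m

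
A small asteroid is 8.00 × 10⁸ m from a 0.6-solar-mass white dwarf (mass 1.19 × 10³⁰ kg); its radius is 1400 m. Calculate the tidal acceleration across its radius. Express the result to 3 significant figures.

4.34 × 10⁻⁴ m/s²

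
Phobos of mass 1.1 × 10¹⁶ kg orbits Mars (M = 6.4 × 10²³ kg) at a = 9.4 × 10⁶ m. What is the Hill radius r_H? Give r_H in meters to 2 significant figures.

1.7 × 10⁴ m

r_H ≈ a (m/3M)^(1/3)
    = (9.4 × 10⁶) × (1.1 × 10¹⁶ / (3 × 6.4 × 10²³))^(1/3)
    = 1.7 × 10⁴ m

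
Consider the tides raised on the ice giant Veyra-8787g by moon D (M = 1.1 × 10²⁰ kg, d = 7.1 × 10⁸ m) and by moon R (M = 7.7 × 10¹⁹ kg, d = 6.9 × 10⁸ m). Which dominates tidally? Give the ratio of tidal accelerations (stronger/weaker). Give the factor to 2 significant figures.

Tidal acceleration ∝ M/d³, so compare M/d³ for each.
Moon D: (1.1 × 10²⁰) / (7.1 × 10⁸)³ = 3.073 × 10⁻⁷
Moon R: (7.7 × 10¹⁹) / (6.9 × 10⁸)³ = 2.344 × 10⁻⁷
Ratio (larger/smaller) = 1.3

Moon D, by a factor of ≈ 1.3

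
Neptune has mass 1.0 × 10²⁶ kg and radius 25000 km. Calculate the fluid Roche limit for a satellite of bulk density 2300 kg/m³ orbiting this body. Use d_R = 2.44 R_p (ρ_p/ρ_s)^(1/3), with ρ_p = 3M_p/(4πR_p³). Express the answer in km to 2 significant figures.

53000 km

ρ_p = 3M_p/(4πR_p³) = 3 × (1.0 × 10²⁶) / (4π × (2.5 × 10⁷ m)³) = 1500 kg/m³
d_R = 2.44 × 25000 km × (1500/2300)^(1/3)
    = 53000 km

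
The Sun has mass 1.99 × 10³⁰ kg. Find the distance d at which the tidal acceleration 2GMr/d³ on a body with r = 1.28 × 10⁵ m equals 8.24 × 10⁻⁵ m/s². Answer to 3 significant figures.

7.44 × 10⁹ m

2GMr/d³ = a_tidal  ⇒  d = (2GMr / a_tidal)^(1/3)
d = (2 × 6.674×10⁻¹¹ × (1.99 × 10³⁰) × (1.28 × 10⁵) / (8.24 × 10⁻⁵))^(1/3)
  = 7.44 × 10⁹ m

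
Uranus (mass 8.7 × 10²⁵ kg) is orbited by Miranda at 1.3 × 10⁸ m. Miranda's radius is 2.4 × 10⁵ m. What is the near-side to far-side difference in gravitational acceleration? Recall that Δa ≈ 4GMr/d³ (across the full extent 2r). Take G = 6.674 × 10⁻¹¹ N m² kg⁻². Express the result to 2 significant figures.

2.5 × 10⁻³ m/s²

The field gradient is 2GM/d³; across the full diameter 2r the difference is 4GMr/d³.
Δg = 4GMr/d³
   = 4 × (6.674 × 10⁻¹¹) × (8.7 × 10²⁵) × (2.4 × 10⁵) / (1.3 × 10⁸)³
   = 2.5 × 10⁻³ m/s²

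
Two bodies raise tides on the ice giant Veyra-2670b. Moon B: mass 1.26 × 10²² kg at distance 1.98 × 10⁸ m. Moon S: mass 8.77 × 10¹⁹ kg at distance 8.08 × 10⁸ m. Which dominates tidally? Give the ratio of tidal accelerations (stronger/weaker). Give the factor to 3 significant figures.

Moon B, by a factor of ≈ 9760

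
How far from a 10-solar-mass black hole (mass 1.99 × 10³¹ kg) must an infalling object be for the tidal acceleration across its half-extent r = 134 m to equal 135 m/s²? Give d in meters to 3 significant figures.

1.38 × 10⁷ m

2GMr/d³ = a_tidal  ⇒  d = (2GMr / a_tidal)^(1/3)
d = (2 × 6.674×10⁻¹¹ × (1.99 × 10³¹) × (134) / (135))^(1/3)
  = 1.38 × 10⁷ m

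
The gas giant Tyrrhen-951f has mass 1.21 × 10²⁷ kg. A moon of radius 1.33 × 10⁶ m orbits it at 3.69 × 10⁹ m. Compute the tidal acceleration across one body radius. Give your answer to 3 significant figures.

Δg = 2GMr/d³
   = 2 × (6.674 × 10⁻¹¹) × (1.21 × 10²⁷) × (1.33 × 10⁶) / (3.69 × 10⁹)³
   = 4.28 × 10⁻⁶ m/s²

4.28 × 10⁻⁶ m/s²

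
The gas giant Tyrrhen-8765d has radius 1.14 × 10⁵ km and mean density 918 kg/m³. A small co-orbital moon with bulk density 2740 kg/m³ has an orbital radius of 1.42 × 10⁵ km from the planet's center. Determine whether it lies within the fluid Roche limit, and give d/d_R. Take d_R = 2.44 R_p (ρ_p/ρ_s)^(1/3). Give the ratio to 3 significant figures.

d_R = 2.44 × (1.14 × 10⁵ km) × (918/2740)^(1/3) = 1.932 × 10⁵ km
d/d_R = (1.42 × 10⁵) / (1.932 × 10⁵) = 0.735
Since d/d_R < 1, the body is inside the Roche limit.

inside; d/d_R ≈ 0.735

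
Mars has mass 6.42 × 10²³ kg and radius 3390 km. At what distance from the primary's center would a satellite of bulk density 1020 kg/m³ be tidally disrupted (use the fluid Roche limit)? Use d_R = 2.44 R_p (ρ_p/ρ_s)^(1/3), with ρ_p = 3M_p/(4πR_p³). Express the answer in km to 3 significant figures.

ρ_p = 3M_p/(4πR_p³) = 3 × (6.42 × 10²³) / (4π × (3.39 × 10⁶ m)³) = 3930 kg/m³
d_R = 2.44 × 3390 km × (3930/1020)^(1/3)
    = 13000 km

13000 km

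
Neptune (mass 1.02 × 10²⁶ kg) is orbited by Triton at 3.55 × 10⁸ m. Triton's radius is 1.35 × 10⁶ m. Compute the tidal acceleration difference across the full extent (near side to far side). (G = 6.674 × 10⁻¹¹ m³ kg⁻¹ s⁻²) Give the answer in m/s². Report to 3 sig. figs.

8.22 × 10⁻⁴ m/s²

a_tidal = 4GMr/d³
        = 4 × (6.674 × 10⁻¹¹) × (1.02 × 10²⁶) × (1.35 × 10⁶) / (3.55 × 10⁸)³
        = 8.22 × 10⁻⁴ m/s²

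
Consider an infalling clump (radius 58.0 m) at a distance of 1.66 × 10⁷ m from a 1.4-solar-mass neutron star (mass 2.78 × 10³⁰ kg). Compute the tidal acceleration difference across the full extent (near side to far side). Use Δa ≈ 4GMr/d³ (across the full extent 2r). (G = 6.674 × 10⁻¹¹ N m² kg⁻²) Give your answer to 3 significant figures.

9.41 m/s²

Δg = 4GMr/d³
   = 4 × (6.674 × 10⁻¹¹) × (2.78 × 10³⁰) × (58.0) / (1.66 × 10⁷)³
   = 9.41 m/s²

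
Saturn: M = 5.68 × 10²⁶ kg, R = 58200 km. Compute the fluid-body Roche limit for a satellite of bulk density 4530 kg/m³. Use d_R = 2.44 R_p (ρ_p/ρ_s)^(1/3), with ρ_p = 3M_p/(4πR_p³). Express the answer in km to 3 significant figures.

ρ_p = 3M_p/(4πR_p³) = 3 × (5.68 × 10²⁶) / (4π × (5.82 × 10⁷ m)³) = 688 kg/m³
d_R = 2.44 × 58200 km × (688/4530)^(1/3)
    = 75800 km

75800 km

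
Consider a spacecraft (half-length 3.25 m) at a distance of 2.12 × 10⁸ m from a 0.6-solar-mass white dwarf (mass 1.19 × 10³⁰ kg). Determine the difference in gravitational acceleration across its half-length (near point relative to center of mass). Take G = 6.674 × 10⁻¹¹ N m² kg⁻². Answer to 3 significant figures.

Δa = 2GMr/d³
   = 2 × (6.674 × 10⁻¹¹) × (1.19 × 10³⁰) × (3.25) / (2.12 × 10⁸)³
   = 5.42 × 10⁻⁵ m/s²

5.42 × 10⁻⁵ m/s²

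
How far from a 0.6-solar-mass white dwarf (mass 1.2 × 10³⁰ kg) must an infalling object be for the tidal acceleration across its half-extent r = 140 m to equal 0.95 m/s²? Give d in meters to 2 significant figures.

2.9 × 10⁷ m

2GMr/d³ = a_tidal  ⇒  d = (2GMr / a_tidal)^(1/3)
d = (2 × 6.674×10⁻¹¹ × (1.2 × 10³⁰) × (140) / (0.95))^(1/3)
  = 2.9 × 10⁷ m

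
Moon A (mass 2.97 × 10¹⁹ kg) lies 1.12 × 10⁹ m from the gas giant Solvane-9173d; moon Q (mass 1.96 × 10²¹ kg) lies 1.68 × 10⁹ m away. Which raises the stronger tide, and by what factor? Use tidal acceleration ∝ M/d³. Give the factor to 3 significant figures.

Moon Q, by a factor of ≈ 19.6

Compare M/d³ for the two perturbers:
Moon A: (2.97 × 10¹⁹) / (1.12 × 10⁹)³ = 2.114 × 10⁻⁸
Moon Q: (1.96 × 10²¹) / (1.68 × 10⁹)³ = 4.134 × 10⁻⁷
Ratio (larger/smaller) = 19.6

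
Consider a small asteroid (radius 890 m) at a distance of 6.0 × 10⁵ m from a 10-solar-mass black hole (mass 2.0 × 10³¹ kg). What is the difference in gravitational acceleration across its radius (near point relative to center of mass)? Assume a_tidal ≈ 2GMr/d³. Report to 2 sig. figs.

Δg = 2GMr/d³
   = 2 × (6.674 × 10⁻¹¹) × (2.0 × 10³¹) × (890) / (6.0 × 10⁵)³
   = 1.1 × 10⁷ m/s²

1.1 × 10⁷ m/s²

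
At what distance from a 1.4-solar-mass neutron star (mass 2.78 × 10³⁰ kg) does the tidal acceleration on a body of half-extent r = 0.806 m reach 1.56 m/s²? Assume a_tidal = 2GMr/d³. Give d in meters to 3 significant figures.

2GMr/d³ = a_tidal  ⇒  d = (2GMr / a_tidal)^(1/3)
d = (2 × 6.674×10⁻¹¹ × (2.78 × 10³⁰) × (0.806) / (1.56))^(1/3)
  = 5.77 × 10⁶ m

5.77 × 10⁶ m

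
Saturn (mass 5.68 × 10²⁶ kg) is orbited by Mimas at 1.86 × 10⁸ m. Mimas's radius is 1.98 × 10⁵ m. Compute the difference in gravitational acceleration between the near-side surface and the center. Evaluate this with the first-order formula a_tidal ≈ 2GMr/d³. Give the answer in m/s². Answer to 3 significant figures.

Differencing GM/(d−r)² and GM/d² to first order in r/d gives 2GMr/d³.
Δg = 2GMr/d³
   = 2 × (6.674 × 10⁻¹¹) × (5.68 × 10²⁶) × (1.98 × 10⁵) / (1.86 × 10⁸)³
   = 2.33 × 10⁻³ m/s²

2.33 × 10⁻³ m/s²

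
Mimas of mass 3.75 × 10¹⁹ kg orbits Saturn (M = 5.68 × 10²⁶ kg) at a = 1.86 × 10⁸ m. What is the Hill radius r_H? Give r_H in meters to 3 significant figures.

5.21 × 10⁵ m

r_H ≈ a (m/3M)^(1/3)
    = (1.86 × 10⁸) × (3.75 × 10¹⁹ / (3 × 5.68 × 10²⁶))^(1/3)
    = 5.21 × 10⁵ m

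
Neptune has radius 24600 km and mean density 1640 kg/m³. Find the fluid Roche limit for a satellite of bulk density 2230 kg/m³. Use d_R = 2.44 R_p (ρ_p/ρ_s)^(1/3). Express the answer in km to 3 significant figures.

d_R = 2.44 × 24600 km × (1640/2230)^(1/3)
    = 54200 km

54200 km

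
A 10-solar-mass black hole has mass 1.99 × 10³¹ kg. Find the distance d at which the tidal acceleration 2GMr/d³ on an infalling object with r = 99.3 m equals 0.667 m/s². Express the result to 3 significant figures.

7.34 × 10⁷ m

2GMr/d³ = a_tidal  ⇒  d = (2GMr / a_tidal)^(1/3)
d = (2 × 6.674×10⁻¹¹ × (1.99 × 10³¹) × (99.3) / (0.667))^(1/3)
  = 7.34 × 10⁷ m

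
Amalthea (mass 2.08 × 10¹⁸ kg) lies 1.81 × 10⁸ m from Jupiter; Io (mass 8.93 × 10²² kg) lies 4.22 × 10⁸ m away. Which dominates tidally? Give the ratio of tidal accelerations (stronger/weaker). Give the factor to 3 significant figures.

Tidal stretch scales as M/d³; compute that for each body.
Amalthea: (2.08 × 10¹⁸) / (1.81 × 10⁸)³ = 3.508 × 10⁻⁷
Io: (8.93 × 10²²) / (4.22 × 10⁸)³ = 1.188 × 10⁻³
Ratio (larger/smaller) = 3390

Io, by a factor of ≈ 3390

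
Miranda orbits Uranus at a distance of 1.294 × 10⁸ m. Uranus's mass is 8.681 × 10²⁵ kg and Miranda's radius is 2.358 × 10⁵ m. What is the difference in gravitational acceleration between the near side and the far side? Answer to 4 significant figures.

2.522 × 10⁻³ m/s²

Δa = 4GMr/d³
   = 4 × (6.674 × 10⁻¹¹) × (8.681 × 10²⁵) × (2.358 × 10⁵) / (1.294 × 10⁸)³
   = 2.522 × 10⁻³ m/s²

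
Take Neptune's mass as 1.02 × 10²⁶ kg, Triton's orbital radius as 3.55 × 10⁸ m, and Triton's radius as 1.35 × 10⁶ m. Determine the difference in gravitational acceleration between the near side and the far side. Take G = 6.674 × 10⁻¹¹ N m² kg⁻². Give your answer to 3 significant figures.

a_tidal = 4GMr/d³
        = 4 × (6.674 × 10⁻¹¹) × (1.02 × 10²⁶) × (1.35 × 10⁶) / (3.55 × 10⁸)³
        = 8.22 × 10⁻⁴ m/s²

8.22 × 10⁻⁴ m/s²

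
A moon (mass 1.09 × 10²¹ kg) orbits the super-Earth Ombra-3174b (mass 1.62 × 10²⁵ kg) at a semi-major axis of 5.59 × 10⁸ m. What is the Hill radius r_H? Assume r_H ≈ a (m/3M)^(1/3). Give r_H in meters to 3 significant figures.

r_H ≈ a (m/3M)^(1/3)
    = (5.59 × 10⁸) × (1.09 × 10²¹ / (3 × 1.62 × 10²⁵))^(1/3)
    = 1.58 × 10⁷ m

1.58 × 10⁷ m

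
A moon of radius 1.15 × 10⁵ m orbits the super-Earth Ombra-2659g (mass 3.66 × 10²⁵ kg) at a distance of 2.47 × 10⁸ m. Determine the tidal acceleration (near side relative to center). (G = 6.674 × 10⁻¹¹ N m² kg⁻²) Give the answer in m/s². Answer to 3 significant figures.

3.73 × 10⁻⁵ m/s²

Δa = 2GMr/d³
   = 2 × (6.674 × 10⁻¹¹) × (3.66 × 10²⁵) × (1.15 × 10⁵) / (2.47 × 10⁸)³
   = 3.73 × 10⁻⁵ m/s²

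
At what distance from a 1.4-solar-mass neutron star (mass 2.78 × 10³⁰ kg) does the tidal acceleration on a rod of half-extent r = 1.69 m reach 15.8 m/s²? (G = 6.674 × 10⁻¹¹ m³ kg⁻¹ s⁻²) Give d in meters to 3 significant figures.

2GMr/d³ = a_tidal  ⇒  d = (2GMr / a_tidal)^(1/3)
d = (2 × 6.674×10⁻¹¹ × (2.78 × 10³⁰) × (1.69) / (15.8))^(1/3)
  = 3.41 × 10⁶ m

3.41 × 10⁶ m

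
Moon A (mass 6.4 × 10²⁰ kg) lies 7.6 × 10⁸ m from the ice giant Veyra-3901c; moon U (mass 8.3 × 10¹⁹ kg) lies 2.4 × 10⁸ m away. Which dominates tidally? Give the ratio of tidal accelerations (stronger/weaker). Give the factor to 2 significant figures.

Compare M/d³ for the two perturbers:
Moon A: (6.4 × 10²⁰) / (7.6 × 10⁸)³ = 1.458 × 10⁻⁶
Moon U: (8.3 × 10¹⁹) / (2.4 × 10⁸)³ = 6.004 × 10⁻⁶
Ratio (larger/smaller) = 4.1

Moon U, by a factor of ≈ 4.1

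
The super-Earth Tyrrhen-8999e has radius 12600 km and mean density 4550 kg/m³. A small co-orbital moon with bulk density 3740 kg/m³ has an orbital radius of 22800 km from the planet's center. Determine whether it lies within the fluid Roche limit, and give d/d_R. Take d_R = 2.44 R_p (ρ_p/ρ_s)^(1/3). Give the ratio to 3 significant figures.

d_R = 2.44 × (12600 km) × (4550/3740)^(1/3) = 32820 km
d/d_R = (22800) / (32820) = 0.695
Since d/d_R < 1, the body is inside the Roche limit.

inside; d/d_R ≈ 0.695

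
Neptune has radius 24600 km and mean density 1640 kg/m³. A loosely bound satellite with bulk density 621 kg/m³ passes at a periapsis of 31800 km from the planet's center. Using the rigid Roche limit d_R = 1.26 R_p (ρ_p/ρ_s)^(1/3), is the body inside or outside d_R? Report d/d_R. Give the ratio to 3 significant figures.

d_R = 1.26 × (24600 km) × (1640/621)^(1/3) = 42840 km
d/d_R = (31800) / (42840) = 0.742
Since d/d_R < 1, the body is inside the Roche limit.

inside; d/d_R ≈ 0.742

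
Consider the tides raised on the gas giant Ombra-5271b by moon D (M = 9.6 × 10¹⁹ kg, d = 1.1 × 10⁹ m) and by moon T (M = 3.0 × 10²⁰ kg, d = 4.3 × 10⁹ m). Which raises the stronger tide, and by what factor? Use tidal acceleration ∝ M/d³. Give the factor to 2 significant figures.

Moon D, by a factor of ≈ 19

Tidal stretch scales as M/d³; compute that for each body.
Moon D: (9.6 × 10¹⁹) / (1.1 × 10⁹)³ = 7.213 × 10⁻⁸
Moon T: (3.0 × 10²⁰) / (4.3 × 10⁹)³ = 3.773 × 10⁻⁹
Ratio (larger/smaller) = 19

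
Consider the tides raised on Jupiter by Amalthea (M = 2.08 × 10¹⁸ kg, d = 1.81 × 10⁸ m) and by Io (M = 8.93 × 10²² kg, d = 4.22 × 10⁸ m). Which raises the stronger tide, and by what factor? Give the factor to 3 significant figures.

Io, by a factor of ≈ 3390

Tidal acceleration ∝ M/d³, so compare M/d³ for each.
Amalthea: (2.08 × 10¹⁸) / (1.81 × 10⁸)³ = 3.508 × 10⁻⁷
Io: (8.93 × 10²²) / (4.22 × 10⁸)³ = 1.188 × 10⁻³
Ratio (larger/smaller) = 3390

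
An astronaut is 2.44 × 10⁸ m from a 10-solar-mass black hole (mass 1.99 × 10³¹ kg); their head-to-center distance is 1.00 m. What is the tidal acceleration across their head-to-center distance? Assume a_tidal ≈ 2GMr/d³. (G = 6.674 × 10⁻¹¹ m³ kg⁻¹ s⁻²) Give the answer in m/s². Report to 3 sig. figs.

1.83 × 10⁻⁴ m/s²

Since r ≪ d, expand the inverse-square field across one radius to get the leading 2GMr/d³ term.
a_tidal = 2GMr/d³
        = 2 × (6.674 × 10⁻¹¹) × (1.99 × 10³¹) × (1.00) / (2.44 × 10⁸)³
        = 1.83 × 10⁻⁴ m/s²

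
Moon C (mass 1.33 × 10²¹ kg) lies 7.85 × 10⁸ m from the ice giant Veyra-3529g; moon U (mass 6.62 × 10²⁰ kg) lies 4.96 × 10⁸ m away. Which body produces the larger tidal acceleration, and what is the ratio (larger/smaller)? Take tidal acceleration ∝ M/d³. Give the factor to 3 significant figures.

Compare M/d³ for the two perturbers:
Moon C: (1.33 × 10²¹) / (7.85 × 10⁸)³ = 2.749 × 10⁻⁶
Moon U: (6.62 × 10²⁰) / (4.96 × 10⁸)³ = 5.425 × 10⁻⁶
Ratio (larger/smaller) = 1.97

Moon U, by a factor of ≈ 1.97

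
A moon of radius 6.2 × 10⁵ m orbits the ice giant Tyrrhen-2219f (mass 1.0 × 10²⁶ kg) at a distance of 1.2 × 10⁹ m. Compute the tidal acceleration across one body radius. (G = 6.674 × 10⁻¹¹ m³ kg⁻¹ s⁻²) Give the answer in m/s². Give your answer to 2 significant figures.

The tidal stretch is the gradient of GM/d² times the body's extent r, hence the 1/d³ dependence.
Δg = 2GMr/d³
   = 2 × (6.674 × 10⁻¹¹) × (1.0 × 10²⁶) × (6.2 × 10⁵) / (1.2 × 10⁹)³
   = 4.8 × 10⁻⁶ m/s²

4.8 × 10⁻⁶ m/s²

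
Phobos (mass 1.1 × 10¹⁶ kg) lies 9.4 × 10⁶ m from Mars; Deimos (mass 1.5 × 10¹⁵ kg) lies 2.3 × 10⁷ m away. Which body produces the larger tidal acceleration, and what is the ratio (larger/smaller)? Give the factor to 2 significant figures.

Phobos, by a factor of ≈ 110

Tidal stretch scales as M/d³; compute that for each body.
Phobos: (1.1 × 10¹⁶) / (9.4 × 10⁶)³ = 1.324 × 10⁻⁵
Deimos: (1.5 × 10¹⁵) / (2.3 × 10⁷)³ = 1.233 × 10⁻⁷
Ratio (larger/smaller) = 110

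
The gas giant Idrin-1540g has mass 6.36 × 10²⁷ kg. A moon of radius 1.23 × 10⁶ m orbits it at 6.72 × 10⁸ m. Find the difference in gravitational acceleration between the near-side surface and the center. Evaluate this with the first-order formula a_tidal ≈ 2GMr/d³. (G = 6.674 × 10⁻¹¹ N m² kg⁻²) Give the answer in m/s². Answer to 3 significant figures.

3.44 × 10⁻³ m/s²

Δa = 2GMr/d³
   = 2 × (6.674 × 10⁻¹¹) × (6.36 × 10²⁷) × (1.23 × 10⁶) / (6.72 × 10⁸)³
   = 3.44 × 10⁻³ m/s²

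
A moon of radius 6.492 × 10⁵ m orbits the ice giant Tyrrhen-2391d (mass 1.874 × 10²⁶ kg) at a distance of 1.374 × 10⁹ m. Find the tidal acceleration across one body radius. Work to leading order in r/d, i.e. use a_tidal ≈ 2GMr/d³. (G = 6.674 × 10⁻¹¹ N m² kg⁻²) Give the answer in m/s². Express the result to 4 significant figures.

6.260 × 10⁻⁶ m/s²

Δg = 2GMr/d³
   = 2 × (6.674 × 10⁻¹¹) × (1.874 × 10²⁶) × (6.492 × 10⁵) / (1.374 × 10⁹)³
   = 6.260 × 10⁻⁶ m/s²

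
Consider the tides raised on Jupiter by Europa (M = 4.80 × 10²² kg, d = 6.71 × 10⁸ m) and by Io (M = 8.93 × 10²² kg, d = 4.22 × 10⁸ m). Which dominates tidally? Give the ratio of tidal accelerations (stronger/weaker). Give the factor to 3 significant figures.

The tide-raising term goes as M/d³ (the gradient of a 1/d² field).
Europa: (4.80 × 10²²) / (6.71 × 10⁸)³ = 1.589 × 10⁻⁴
Io: (8.93 × 10²²) / (4.22 × 10⁸)³ = 1.188 × 10⁻³
Ratio (larger/smaller) = 7.48

Io, by a factor of ≈ 7.48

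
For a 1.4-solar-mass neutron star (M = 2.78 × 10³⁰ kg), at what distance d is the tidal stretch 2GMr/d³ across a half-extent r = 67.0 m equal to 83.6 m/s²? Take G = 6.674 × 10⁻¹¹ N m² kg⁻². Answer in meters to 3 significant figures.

2GMr/d³ = a_tidal  ⇒  d = (2GMr / a_tidal)^(1/3)
d = (2 × 6.674×10⁻¹¹ × (2.78 × 10³⁰) × (67.0) / (83.6))^(1/3)
  = 6.67 × 10⁶ m

6.67 × 10⁶ m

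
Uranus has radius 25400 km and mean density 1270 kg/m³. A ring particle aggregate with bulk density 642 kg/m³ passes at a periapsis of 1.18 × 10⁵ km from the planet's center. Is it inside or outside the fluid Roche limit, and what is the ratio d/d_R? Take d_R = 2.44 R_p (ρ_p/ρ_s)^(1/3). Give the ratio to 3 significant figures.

outside; d/d_R ≈ 1.52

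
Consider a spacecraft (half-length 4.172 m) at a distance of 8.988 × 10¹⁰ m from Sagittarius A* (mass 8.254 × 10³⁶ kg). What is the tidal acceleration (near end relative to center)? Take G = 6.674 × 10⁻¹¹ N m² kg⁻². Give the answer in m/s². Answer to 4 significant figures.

Δg = 2GMr/d³
   = 2 × (6.674 × 10⁻¹¹) × (8.254 × 10³⁶) × (4.172) / (8.988 × 10¹⁰)³
   = 6.330 × 10⁻⁶ m/s²

6.330 × 10⁻⁶ m/s²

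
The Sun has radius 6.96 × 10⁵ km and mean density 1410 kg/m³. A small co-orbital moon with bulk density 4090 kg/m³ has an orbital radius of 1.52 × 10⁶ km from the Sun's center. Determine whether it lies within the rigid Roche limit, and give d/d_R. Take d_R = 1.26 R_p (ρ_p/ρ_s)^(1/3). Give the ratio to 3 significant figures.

d_R = 1.26 × (6.96 × 10⁵ km) × (1410/4090)^(1/3) = 6.149 × 10⁵ km
d/d_R = (1.52 × 10⁶) / (6.149 × 10⁵) = 2.47
Since d/d_R > 1, the body is outside the Roche limit.

outside; d/d_R ≈ 2.47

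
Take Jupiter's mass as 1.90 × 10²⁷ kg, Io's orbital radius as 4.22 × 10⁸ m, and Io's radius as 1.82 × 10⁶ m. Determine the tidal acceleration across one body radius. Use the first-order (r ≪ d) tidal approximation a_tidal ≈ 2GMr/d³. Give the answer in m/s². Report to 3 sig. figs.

6.14 × 10⁻³ m/s²

Δa = 2GMr/d³
   = 2 × (6.674 × 10⁻¹¹) × (1.90 × 10²⁷) × (1.82 × 10⁶) / (4.22 × 10⁸)³
   = 6.14 × 10⁻³ m/s²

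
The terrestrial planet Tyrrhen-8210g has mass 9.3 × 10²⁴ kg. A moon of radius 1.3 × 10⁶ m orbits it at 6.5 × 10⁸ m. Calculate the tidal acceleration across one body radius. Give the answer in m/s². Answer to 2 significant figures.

Δg = 2GMr/d³
   = 2 × (6.674 × 10⁻¹¹) × (9.3 × 10²⁴) × (1.3 × 10⁶) / (6.5 × 10⁸)³
   = 5.9 × 10⁻⁶ m/s²

5.9 × 10⁻⁶ m/s²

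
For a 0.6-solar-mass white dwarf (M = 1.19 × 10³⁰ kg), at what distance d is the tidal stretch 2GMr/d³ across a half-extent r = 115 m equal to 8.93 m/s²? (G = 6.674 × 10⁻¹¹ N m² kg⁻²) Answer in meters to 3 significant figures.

2GMr/d³ = a_tidal  ⇒  d = (2GMr / a_tidal)^(1/3)
d = (2 × 6.674×10⁻¹¹ × (1.19 × 10³⁰) × (115) / (8.93))^(1/3)
  = 1.27 × 10⁷ m

1.27 × 10⁷ m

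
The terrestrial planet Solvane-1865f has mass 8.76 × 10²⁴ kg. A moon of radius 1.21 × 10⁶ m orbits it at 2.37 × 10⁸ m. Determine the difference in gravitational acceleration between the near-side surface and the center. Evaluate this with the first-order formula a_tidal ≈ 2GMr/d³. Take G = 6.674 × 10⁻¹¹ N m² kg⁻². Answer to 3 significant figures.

Δa = 2GMr/d³
   = 2 × (6.674 × 10⁻¹¹) × (8.76 × 10²⁴) × (1.21 × 10⁶) / (2.37 × 10⁸)³
   = 1.06 × 10⁻⁴ m/s²

1.06 × 10⁻⁴ m/s²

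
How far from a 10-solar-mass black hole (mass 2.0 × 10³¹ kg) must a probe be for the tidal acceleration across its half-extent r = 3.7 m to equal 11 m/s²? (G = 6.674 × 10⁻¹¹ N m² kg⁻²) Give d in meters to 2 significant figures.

2GMr/d³ = a_tidal  ⇒  d = (2GMr / a_tidal)^(1/3)
d = (2 × 6.674×10⁻¹¹ × (2.0 × 10³¹) × (3.7) / (11))^(1/3)
  = 9.6 × 10⁶ m

9.6 × 10⁶ m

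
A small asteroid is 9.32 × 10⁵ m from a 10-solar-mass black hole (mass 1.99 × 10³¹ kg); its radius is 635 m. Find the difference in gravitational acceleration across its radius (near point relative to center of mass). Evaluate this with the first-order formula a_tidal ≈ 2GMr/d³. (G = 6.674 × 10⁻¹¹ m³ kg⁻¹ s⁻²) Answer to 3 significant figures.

Differencing GM/(d−r)² and GM/d² to first order in r/d gives 2GMr/d³.
Δa = 2GMr/d³
   = 2 × (6.674 × 10⁻¹¹) × (1.99 × 10³¹) × (635) / (9.32 × 10⁵)³
   = 2.08 × 10⁶ m/s²

2.08 × 10⁶ m/s²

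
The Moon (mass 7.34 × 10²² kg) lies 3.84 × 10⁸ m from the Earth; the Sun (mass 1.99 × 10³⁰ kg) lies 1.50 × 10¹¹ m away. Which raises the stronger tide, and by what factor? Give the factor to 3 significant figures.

Compare M/d³ for the two perturbers:
The Moon: (7.34 × 10²²) / (3.84 × 10⁸)³ = 1.296 × 10⁻³
The Sun: (1.99 × 10³⁰) / (1.50 × 10¹¹)³ = 5.896 × 10⁻⁴
Ratio (larger/smaller) = 2.20

The Moon, by a factor of ≈ 2.20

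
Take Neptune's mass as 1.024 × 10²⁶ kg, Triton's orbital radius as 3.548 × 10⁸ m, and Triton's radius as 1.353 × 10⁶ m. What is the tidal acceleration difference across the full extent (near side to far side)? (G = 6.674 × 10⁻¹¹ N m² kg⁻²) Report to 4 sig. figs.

8.281 × 10⁻⁴ m/s²

Δa = 4GMr/d³
   = 4 × (6.674 × 10⁻¹¹) × (1.024 × 10²⁶) × (1.353 × 10⁶) / (3.548 × 10⁸)³
   = 8.281 × 10⁻⁴ m/s²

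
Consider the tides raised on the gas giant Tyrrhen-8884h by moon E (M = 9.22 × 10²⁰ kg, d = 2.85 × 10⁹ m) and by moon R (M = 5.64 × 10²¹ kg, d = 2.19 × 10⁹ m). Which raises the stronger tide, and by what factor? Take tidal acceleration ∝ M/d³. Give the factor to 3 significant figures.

The tide-raising term goes as M/d³ (the gradient of a 1/d² field).
Moon E: (9.22 × 10²⁰) / (2.85 × 10⁹)³ = 3.983 × 10⁻⁸
Moon R: (5.64 × 10²¹) / (2.19 × 10⁹)³ = 5.370 × 10⁻⁷
Ratio (larger/smaller) = 13.5

Moon R, by a factor of ≈ 13.5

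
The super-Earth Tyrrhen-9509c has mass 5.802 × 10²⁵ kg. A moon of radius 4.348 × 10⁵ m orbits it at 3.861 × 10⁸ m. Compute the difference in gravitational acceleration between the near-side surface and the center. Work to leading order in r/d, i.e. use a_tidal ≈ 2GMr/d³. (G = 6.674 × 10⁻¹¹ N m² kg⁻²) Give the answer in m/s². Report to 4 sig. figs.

5.850 × 10⁻⁵ m/s²

a_tidal = 2GMr/d³
        = 2 × (6.674 × 10⁻¹¹) × (5.802 × 10²⁵) × (4.348 × 10⁵) / (3.861 × 10⁸)³
        = 5.850 × 10⁻⁵ m/s²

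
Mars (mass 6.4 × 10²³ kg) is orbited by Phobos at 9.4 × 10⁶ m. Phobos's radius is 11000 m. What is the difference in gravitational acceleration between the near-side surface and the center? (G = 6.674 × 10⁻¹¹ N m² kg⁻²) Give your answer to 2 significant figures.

1.1 × 10⁻³ m/s²

Differencing GM/(d−r)² and GM/d² to first order in r/d gives 2GMr/d³.
Δg = 2GMr/d³
   = 2 × (6.674 × 10⁻¹¹) × (6.4 × 10²³) × (11000) / (9.4 × 10⁶)³
   = 1.1 × 10⁻³ m/s²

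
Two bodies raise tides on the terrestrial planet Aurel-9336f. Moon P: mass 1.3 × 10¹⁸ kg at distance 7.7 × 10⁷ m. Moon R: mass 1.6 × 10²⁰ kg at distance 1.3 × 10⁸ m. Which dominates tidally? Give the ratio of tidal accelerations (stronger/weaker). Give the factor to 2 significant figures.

Moon R, by a factor of ≈ 26

The tide-raising term goes as M/d³ (the gradient of a 1/d² field).
Moon P: (1.3 × 10¹⁸) / (7.7 × 10⁷)³ = 2.848 × 10⁻⁶
Moon R: (1.6 × 10²⁰) / (1.3 × 10⁸)³ = 7.283 × 10⁻⁵
Ratio (larger/smaller) = 26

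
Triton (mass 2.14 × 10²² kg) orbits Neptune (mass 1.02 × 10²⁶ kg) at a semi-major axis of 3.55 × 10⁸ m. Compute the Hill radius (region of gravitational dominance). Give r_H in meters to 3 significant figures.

r_H ≈ a (m/3M)^(1/3)
    = (3.55 × 10⁸) × (2.14 × 10²² / (3 × 1.02 × 10²⁶))^(1/3)
    = 1.46 × 10⁷ m

1.46 × 10⁷ m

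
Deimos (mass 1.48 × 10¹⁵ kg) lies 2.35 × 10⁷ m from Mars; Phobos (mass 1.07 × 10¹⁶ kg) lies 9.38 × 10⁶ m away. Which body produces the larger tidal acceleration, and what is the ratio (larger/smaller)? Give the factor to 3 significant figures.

Tidal acceleration ∝ M/d³, so compare M/d³ for each.
Deimos: (1.48 × 10¹⁵) / (2.35 × 10⁷)³ = 1.140 × 10⁻⁷
Phobos: (1.07 × 10¹⁶) / (9.38 × 10⁶)³ = 1.297 × 10⁻⁵
Ratio (larger/smaller) = 114

Phobos, by a factor of ≈ 114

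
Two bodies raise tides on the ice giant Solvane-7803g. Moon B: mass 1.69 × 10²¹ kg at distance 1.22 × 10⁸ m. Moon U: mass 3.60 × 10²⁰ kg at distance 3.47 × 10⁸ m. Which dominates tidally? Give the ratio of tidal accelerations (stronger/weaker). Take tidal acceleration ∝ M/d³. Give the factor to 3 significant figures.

Tidal acceleration ∝ M/d³, so compare M/d³ for each.
Moon B: (1.69 × 10²¹) / (1.22 × 10⁸)³ = 9.307 × 10⁻⁴
Moon U: (3.60 × 10²⁰) / (3.47 × 10⁸)³ = 8.616 × 10⁻⁶
Ratio (larger/smaller) = 108

Moon B, by a factor of ≈ 108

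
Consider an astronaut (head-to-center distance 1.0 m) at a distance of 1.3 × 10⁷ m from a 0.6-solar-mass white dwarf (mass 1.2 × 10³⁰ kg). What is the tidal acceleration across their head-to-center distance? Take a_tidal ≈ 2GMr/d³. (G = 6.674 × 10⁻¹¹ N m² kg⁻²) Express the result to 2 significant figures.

a_tidal = 2GMr/d³
        = 2 × (6.674 × 10⁻¹¹) × (1.2 × 10³⁰) × (1.0) / (1.3 × 10⁷)³
        = 7.3 × 10⁻² m/s²

7.3 × 10⁻² m/s²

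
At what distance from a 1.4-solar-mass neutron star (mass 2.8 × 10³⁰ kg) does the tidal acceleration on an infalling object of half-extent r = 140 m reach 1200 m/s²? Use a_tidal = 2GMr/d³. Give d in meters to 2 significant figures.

3.5 × 10⁶ m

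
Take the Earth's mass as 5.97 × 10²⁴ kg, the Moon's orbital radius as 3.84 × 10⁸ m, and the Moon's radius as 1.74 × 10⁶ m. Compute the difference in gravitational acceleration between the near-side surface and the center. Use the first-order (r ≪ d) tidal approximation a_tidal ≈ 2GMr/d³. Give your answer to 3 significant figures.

2.45 × 10⁻⁵ m/s²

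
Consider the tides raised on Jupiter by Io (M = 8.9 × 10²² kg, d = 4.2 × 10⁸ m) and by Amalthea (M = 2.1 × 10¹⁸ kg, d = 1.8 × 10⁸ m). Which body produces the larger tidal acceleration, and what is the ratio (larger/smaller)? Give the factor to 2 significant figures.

The tide-raising term goes as M/d³ (the gradient of a 1/d² field).
Io: (8.9 × 10²²) / (4.2 × 10⁸)³ = 1.201 × 10⁻³
Amalthea: (2.1 × 10¹⁸) / (1.8 × 10⁸)³ = 3.601 × 10⁻⁷
Ratio (larger/smaller) = 3300

Io, by a factor of ≈ 3300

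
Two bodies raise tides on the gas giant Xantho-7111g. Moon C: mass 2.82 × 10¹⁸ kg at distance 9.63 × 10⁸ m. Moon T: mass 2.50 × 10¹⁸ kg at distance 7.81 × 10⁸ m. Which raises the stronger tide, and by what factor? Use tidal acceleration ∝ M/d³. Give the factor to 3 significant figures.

Compare M/d³ for the two perturbers:
Moon C: (2.82 × 10¹⁸) / (9.63 × 10⁸)³ = 3.158 × 10⁻⁹
Moon T: (2.50 × 10¹⁸) / (7.81 × 10⁸)³ = 5.248 × 10⁻⁹
Ratio (larger/smaller) = 1.66

Moon T, by a factor of ≈ 1.66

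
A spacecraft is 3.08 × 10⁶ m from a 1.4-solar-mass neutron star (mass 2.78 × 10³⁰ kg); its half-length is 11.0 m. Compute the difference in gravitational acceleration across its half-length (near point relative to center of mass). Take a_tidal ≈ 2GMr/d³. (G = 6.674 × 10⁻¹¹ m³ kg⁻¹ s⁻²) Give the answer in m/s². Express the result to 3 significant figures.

1.40 × 10² m/s²

a_tidal = 2GMr/d³
        = 2 × (6.674 × 10⁻¹¹) × (2.78 × 10³⁰) × (11.0) / (3.08 × 10⁶)³
        = 1.40 × 10² m/s²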